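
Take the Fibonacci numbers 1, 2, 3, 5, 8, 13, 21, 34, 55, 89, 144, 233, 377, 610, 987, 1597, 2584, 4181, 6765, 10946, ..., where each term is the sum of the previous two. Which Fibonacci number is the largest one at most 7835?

6765

6765 ≤ 7835 < 10946, so the largest Fibonacci number not exceeding 7835 is 6765.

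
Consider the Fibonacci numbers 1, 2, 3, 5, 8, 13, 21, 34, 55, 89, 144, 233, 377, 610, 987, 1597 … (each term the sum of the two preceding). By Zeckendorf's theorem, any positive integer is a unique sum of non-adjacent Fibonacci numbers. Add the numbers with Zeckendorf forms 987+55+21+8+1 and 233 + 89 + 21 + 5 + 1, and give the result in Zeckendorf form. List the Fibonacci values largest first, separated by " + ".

987 + 377 + 55 + 2

The two numbers are 1072 and 349, so their sum is 1421.
Greedy algorithm:
1421: greatest Fibonacci not exceeding it is 987, leaving 434
434: greatest Fibonacci not exceeding it is 377, leaving 57
57: greatest Fibonacci not exceeding it is 55, leaving 2
2: greatest Fibonacci not exceeding it is 2, leaving 0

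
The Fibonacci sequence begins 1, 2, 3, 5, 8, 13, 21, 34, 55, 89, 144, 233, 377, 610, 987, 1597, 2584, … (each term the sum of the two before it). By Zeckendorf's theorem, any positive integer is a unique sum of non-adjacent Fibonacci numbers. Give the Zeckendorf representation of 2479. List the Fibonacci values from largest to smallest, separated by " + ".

largest Fibonacci ≤ 2479 is 1597; 2479 − 1597 = 882
largest Fibonacci ≤ 882 is 610; 882 − 610 = 272
largest Fibonacci ≤ 272 is 233; 272 − 233 = 39
largest Fibonacci ≤ 39 is 34; 39 − 34 = 5
largest Fibonacci ≤ 5 is 5; 5 − 5 = 0
So 2479 = 1597 + 610 + 233 + 34 + 5, with no two terms consecutive in the sequence.

1597 + 610 + 233 + 34 + 5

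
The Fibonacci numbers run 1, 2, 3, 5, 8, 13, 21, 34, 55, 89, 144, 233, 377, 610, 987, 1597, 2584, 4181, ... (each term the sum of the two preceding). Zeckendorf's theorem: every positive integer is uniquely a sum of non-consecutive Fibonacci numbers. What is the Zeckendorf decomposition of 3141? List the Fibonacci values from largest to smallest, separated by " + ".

2584 + 377 + 144 + 34 + 2

Repeatedly subtract the largest Fibonacci number that fits:
3141 − 2584 = 557
557 − 377 = 180
180 − 144 = 36
36 − 34 = 2
2 − 2 = 0
So 3141 = 2584 + 377 + 144 + 34 + 2, with no two terms consecutive in the sequence.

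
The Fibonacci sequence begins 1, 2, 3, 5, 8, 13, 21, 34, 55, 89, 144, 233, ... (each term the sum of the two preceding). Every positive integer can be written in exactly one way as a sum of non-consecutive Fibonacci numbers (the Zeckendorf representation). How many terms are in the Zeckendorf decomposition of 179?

Greedily peel off the largest Fibonacci term at each step:
subtract 144 from 179: 35 remains
subtract 34 from 35: 1 remains
subtract 1 from 1: 0 remains
179 = 144 + 34 + 1, which has 3 terms.

3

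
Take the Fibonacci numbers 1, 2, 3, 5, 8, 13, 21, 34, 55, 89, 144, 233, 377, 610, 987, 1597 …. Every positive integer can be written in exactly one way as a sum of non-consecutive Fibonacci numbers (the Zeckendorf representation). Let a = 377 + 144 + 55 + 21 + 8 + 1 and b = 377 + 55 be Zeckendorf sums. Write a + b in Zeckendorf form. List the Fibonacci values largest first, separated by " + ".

The two numbers are 606 and 432, so their sum is 1038.
1038 − 987 = 51
51 − 34 = 17
17 − 13 = 4
4 − 3 = 1
1 − 1 = 0

987 + 34 + 13 + 3 + 1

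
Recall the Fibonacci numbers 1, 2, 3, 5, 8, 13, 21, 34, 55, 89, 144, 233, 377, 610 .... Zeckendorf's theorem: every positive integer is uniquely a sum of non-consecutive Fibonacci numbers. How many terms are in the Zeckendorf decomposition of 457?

5

Greedy algorithm:
take 377 (≤ 457); 457 − 377 = 80
take 55 (≤ 80); 80 − 55 = 25
take 21 (≤ 25); 25 − 21 = 4
take 3 (≤ 4); 4 − 3 = 1
take 1 (≤ 1); 1 − 1 = 0
457 = 377 + 55 + 21 + 3 + 1, which has 5 terms.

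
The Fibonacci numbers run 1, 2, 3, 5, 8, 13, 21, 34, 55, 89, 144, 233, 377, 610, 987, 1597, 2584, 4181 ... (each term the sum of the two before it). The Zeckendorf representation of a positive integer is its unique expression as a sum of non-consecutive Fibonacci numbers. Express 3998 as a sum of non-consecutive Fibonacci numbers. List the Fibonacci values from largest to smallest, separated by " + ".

2584 + 987 + 377 + 34 + 13 + 3

2584 ≤ 3998 < 4181, so take 2584; remainder 1414
987 ≤ 1414 < 1597, so take 987; remainder 427
377 ≤ 427 < 610, so take 377; remainder 50
34 ≤ 50 < 55, so take 34; remainder 16
13 ≤ 16 < 21, so take 13; remainder 3
3 ≤ 3 < 5, so take 3; remainder 0
So 3998 = 2584 + 987 + 377 + 34 + 13 + 3, with no two terms consecutive in the sequence.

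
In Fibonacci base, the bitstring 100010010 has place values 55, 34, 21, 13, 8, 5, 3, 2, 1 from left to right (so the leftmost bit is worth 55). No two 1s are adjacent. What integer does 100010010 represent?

Summing the place values of the 1 bits: 55 + 8 + 2 = 65.

65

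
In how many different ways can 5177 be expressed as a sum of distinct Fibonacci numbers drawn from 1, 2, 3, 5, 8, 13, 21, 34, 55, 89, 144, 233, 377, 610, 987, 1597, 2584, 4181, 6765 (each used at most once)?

22

5177 = 4181+987+8+1 = 4181+987+5+3+1 = 4181+610+377+8+1 = 2584+1597+987+8+1 = … (18 more), for 22 in all.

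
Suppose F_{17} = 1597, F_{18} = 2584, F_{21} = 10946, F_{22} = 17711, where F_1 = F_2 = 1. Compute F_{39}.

By the addition formula F_{m+n} = F_m F_{n+1} + F_{m−1} F_n with m=18, n=21: F_{39} = 2584·17711 + 1597·10946 = 45765224 + 17480762 = 63245986.

63245986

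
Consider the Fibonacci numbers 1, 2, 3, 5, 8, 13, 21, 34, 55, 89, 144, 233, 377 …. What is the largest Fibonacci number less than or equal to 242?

233

233 ≤ 242 < 377, so the largest Fibonacci number not exceeding 242 is 233.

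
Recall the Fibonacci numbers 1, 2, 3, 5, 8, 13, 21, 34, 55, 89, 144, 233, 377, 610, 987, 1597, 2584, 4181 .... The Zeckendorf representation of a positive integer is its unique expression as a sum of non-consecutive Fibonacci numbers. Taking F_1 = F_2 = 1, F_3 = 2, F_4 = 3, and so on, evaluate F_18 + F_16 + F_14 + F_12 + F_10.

4147

F_18 + F_16 + F_14 + F_12 + F_10 = 2584 + 987 + 377 + 144 + 55 = 4147.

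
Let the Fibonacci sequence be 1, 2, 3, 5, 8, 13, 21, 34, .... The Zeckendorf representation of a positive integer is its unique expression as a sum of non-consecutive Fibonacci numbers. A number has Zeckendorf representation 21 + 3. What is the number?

24

21 + 3 = 24.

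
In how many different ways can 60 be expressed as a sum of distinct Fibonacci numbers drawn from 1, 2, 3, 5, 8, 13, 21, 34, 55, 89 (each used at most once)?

Starting from the Zeckendorf form and repeatedly splitting a term F_k into F_{k−1} + F_{k−2} (when neither is already used) reaches every representation.
60 = 55+5 = 55+3+2 = 34+21+5 = 34+21+3+2 = 34+13+8+5 = … (1 more), for 6 in all.

6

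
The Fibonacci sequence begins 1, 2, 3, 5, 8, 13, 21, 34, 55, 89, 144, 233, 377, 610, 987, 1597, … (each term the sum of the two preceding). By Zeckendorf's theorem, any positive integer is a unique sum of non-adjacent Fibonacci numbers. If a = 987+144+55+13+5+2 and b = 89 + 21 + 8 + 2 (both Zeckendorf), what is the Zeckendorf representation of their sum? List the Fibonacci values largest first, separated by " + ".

987 + 233 + 89 + 13 + 3 + 1

The two numbers are 1206 and 120, so their sum is 1326.
Repeatedly subtract the largest Fibonacci number that fits:
987 ≤ 1326 < 1597, so take 987; remainder 339
233 ≤ 339 < 377, so take 233; remainder 106
89 ≤ 106 < 144, so take 89; remainder 17
13 ≤ 17 < 21, so take 13; remainder 4
3 ≤ 4 < 5, so take 3; remainder 1
1 ≤ 1 < 2, so take 1; remainder 0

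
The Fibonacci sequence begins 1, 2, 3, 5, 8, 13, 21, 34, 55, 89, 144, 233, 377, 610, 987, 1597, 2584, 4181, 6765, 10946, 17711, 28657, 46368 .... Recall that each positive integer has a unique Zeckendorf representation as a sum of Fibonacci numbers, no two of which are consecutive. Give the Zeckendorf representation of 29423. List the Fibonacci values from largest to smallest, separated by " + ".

Repeatedly subtract the largest Fibonacci number that fits:
28657 ≤ 29423 < 46368, so take 28657; remainder 766
610 ≤ 766 < 987, so take 610; remainder 156
144 ≤ 156 < 233, so take 144; remainder 12
8 ≤ 12 < 13, so take 8; remainder 4
3 ≤ 4 < 5, so take 3; remainder 1
1 ≤ 1 < 2, so take 1; remainder 0
So 29423 = 28657 + 610 + 144 + 8 + 3 + 1, with no two terms consecutive in the sequence.

28657 + 610 + 144 + 8 + 3 + 1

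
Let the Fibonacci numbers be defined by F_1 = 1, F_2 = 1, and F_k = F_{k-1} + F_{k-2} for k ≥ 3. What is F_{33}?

Iterating the recurrence up to F_{28} = 317811 and F_{27} = 196418:
F_{29} = F_{28} + F_{27} = 317811 + 196418 = 514229
F_{30} = F_{29} + F_{28} = 514229 + 317811 = 832040
F_{31} = F_{30} + F_{29} = 832040 + 514229 = 1346269
F_{32} = F_{31} + F_{30} = 1346269 + 832040 = 2178309
F_{33} = F_{32} + F_{31} = 2178309 + 1346269 = 3524578

3524578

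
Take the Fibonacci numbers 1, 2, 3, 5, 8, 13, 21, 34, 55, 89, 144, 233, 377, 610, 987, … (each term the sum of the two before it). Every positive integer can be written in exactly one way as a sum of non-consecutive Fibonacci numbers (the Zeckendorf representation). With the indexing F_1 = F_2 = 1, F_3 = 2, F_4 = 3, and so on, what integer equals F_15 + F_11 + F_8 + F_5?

725

F_15 + F_11 + F_8 + F_5 = 610 + 89 + 21 + 5 = 725.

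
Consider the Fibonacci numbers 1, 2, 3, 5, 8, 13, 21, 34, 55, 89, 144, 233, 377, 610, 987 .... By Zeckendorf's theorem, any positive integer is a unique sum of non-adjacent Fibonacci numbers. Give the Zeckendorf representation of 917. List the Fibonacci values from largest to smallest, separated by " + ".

610 + 233 + 55 + 13 + 5 + 1

Greedily peel off the largest Fibonacci term at each step:
subtract 610 from 917: 307 remains
subtract 233 from 307: 74 remains
subtract 55 from 74: 19 remains
subtract 13 from 19: 6 remains
subtract 5 from 6: 1 remains
subtract 1 from 1: 0 remains
So 917 = 610 + 233 + 55 + 13 + 5 + 1, with no two terms consecutive in the sequence.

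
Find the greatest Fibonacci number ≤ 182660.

121393

121393 ≤ 182660 < 196418, so the largest Fibonacci number not exceeding 182660 is 121393.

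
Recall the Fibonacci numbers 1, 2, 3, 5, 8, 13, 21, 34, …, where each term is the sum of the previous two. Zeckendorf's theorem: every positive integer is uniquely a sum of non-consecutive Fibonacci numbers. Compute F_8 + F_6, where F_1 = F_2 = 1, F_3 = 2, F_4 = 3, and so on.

29

F_8 + F_6 = 21 + 8 = 29.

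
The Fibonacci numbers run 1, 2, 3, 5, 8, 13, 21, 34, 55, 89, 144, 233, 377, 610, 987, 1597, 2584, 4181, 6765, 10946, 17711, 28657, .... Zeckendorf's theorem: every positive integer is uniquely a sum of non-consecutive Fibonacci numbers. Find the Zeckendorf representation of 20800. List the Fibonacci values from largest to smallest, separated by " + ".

17711 + 2584 + 377 + 89 + 34 + 5

Greedily peel off the largest Fibonacci term at each step:
20800: greatest Fibonacci not exceeding it is 17711, leaving 3089
3089: greatest Fibonacci not exceeding it is 2584, leaving 505
505: greatest Fibonacci not exceeding it is 377, leaving 128
128: greatest Fibonacci not exceeding it is 89, leaving 39
39: greatest Fibonacci not exceeding it is 34, leaving 5
5: greatest Fibonacci not exceeding it is 5, leaving 0
So 20800 = 17711 + 2584 + 377 + 89 + 34 + 5, with no two terms consecutive in the sequence.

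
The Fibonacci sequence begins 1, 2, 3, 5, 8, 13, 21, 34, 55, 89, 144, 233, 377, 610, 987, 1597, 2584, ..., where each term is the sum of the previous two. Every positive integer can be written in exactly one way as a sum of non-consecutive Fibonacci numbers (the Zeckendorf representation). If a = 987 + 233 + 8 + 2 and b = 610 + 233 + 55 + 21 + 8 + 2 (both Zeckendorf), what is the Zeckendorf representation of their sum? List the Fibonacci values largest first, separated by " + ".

1597 + 377 + 144 + 34 + 5 + 2

The two numbers are 1230 and 929, so their sum is 2159.
subtract 1597 from 2159: 562 remains
subtract 377 from 562: 185 remains
subtract 144 from 185: 41 remains
subtract 34 from 41: 7 remains
subtract 5 from 7: 2 remains
subtract 2 from 2: 0 remains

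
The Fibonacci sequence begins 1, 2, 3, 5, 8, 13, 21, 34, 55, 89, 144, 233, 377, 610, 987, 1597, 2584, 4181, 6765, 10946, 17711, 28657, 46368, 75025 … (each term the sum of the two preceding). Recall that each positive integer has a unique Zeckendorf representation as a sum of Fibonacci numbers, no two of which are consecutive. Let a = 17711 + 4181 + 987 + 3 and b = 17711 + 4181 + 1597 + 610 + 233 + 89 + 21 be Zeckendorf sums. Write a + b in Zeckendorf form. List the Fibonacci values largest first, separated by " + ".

46368 + 610 + 233 + 89 + 21 + 3

The two numbers are 22882 and 24442, so their sum is 47324.
47324: greatest Fibonacci not exceeding it is 46368, leaving 956
956: greatest Fibonacci not exceeding it is 610, leaving 346
346: greatest Fibonacci not exceeding it is 233, leaving 113
113: greatest Fibonacci not exceeding it is 89, leaving 24
24: greatest Fibonacci not exceeding it is 21, leaving 3
3: greatest Fibonacci not exceeding it is 3, leaving 0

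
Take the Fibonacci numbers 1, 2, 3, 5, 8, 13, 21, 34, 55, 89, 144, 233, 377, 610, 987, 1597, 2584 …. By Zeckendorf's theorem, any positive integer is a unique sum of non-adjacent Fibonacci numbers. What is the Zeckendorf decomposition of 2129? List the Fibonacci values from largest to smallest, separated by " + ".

take 1597 (≤ 2129); 2129 − 1597 = 532
take 377 (≤ 532); 532 − 377 = 155
take 144 (≤ 155); 155 − 144 = 11
take 8 (≤ 11); 11 − 8 = 3
take 3 (≤ 3); 3 − 3 = 0
So 2129 = 1597 + 377 + 144 + 8 + 3, with no two terms consecutive in the sequence.

1597 + 377 + 144 + 8 + 3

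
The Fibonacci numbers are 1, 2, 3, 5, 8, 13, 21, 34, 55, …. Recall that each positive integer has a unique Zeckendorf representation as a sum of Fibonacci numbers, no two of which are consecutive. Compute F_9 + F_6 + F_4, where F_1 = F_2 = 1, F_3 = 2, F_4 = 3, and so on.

F_9 + F_6 + F_4 = 34 + 8 + 3 = 45.

45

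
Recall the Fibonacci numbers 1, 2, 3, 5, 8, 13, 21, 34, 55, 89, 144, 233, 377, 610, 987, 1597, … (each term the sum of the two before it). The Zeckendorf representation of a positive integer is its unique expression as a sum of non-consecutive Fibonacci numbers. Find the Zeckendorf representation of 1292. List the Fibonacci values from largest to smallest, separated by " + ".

987 + 233 + 55 + 13 + 3 + 1

Greedy algorithm:
1292 − 987 = 305
305 − 233 = 72
72 − 55 = 17
17 − 13 = 4
4 − 3 = 1
1 − 1 = 0
So 1292 = 987 + 233 + 55 + 13 + 3 + 1, with no two terms consecutive in the sequence.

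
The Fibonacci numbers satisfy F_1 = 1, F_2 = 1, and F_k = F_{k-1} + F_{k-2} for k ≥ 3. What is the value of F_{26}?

Iterating the recurrence up to F_{20} = 6765 and F_{19} = 4181:
F_{21} = F_{20} + F_{19} = 6765 + 4181 = 10946
F_{22} = F_{21} + F_{20} = 10946 + 6765 = 17711
F_{23} = F_{22} + F_{21} = 17711 + 10946 = 28657
F_{24} = F_{23} + F_{22} = 28657 + 17711 = 46368
F_{25} = F_{24} + F_{23} = 46368 + 28657 = 75025
F_{26} = F_{25} + F_{24} = 75025 + 46368 = 121393

121393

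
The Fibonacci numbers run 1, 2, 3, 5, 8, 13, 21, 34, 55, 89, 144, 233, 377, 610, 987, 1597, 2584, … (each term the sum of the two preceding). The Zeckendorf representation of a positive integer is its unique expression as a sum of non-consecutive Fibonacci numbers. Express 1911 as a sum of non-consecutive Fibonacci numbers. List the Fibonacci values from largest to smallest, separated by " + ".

take 1597 (≤ 1911); 1911 − 1597 = 314
take 233 (≤ 314); 314 − 233 = 81
take 55 (≤ 81); 81 − 55 = 26
take 21 (≤ 26); 26 − 21 = 5
take 5 (≤ 5); 5 − 5 = 0
So 1911 = 1597 + 233 + 55 + 21 + 5, with no two terms consecutive in the sequence.

1597 + 233 + 55 + 21 + 5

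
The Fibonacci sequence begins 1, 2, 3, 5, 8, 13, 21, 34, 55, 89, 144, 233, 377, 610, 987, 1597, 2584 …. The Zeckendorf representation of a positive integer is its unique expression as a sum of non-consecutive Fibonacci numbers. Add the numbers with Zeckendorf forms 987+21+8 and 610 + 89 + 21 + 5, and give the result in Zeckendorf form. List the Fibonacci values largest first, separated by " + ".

1597 + 144

The two numbers are 1016 and 725, so their sum is 1741.
Greedily peel off the largest Fibonacci term at each step:
largest Fibonacci ≤ 1741 is 1597; 1741 − 1597 = 144
largest Fibonacci ≤ 144 is 144; 144 − 144 = 0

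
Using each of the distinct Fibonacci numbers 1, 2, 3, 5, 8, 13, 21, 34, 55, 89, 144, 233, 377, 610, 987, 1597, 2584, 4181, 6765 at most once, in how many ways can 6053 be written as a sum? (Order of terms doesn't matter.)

63

Each representation comes from the Zeckendorf form by replacing some F_k with F_{k−1} + F_{k−2} where possible.
6053 = 4181+1597+233+34+8 = 4181+1597+233+34+5+3 = 4181+1597+233+21+13+8 = 4181+1597+144+89+34+8 = … (59 more), for 63 in all.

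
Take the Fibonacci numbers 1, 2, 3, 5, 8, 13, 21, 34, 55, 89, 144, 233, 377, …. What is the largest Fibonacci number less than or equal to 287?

233

233 ≤ 287 < 377, so the largest Fibonacci number not exceeding 287 is 233.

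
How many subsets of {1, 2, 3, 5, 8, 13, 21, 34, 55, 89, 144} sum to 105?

105 = 89+13+3 = 89+13+2+1 = 89+8+5+3 = … (7 more), for 10 in all.

10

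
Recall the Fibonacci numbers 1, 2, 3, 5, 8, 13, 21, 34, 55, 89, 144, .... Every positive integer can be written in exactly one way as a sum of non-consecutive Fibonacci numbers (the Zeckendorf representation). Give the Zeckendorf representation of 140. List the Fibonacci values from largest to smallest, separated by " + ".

89 + 34 + 13 + 3 + 1

140: greatest Fibonacci not exceeding it is 89, leaving 51
51: greatest Fibonacci not exceeding it is 34, leaving 17
17: greatest Fibonacci not exceeding it is 13, leaving 4
4: greatest Fibonacci not exceeding it is 3, leaving 1
1: greatest Fibonacci not exceeding it is 1, leaving 0
So 140 = 89 + 34 + 13 + 3 + 1, with no two terms consecutive in the sequence.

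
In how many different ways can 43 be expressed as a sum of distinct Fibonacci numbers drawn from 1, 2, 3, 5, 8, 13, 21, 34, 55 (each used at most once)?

Each representation comes from the Zeckendorf form by replacing some F_k with F_{k−1} + F_{k−2} where possible.
43 = 34+8+1 = 34+5+3+1 = 21+13+8+1 = 21+13+5+3+1 — 4 representations.

4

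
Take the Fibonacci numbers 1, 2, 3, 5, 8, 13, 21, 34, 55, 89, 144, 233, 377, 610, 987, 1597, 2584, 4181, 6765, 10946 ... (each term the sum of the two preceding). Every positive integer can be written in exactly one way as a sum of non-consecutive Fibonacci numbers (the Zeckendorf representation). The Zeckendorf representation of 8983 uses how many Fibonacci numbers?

6765 ≤ 8983 < 10946, so take 6765; remainder 2218
1597 ≤ 2218 < 2584, so take 1597; remainder 621
610 ≤ 621 < 987, so take 610; remainder 11
8 ≤ 11 < 13, so take 8; remainder 3
3 ≤ 3 < 5, so take 3; remainder 0
8983 = 6765 + 1597 + 610 + 8 + 3, which has 5 terms.

5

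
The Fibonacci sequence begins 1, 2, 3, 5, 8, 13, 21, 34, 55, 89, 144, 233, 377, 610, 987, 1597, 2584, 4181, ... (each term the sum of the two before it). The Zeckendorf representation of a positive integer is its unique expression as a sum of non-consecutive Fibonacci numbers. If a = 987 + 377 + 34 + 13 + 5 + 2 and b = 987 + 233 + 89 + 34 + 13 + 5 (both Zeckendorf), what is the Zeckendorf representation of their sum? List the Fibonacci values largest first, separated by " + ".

The two numbers are 1418 and 1361, so their sum is 2779.
2779: greatest Fibonacci not exceeding it is 2584, leaving 195
195: greatest Fibonacci not exceeding it is 144, leaving 51
51: greatest Fibonacci not exceeding it is 34, leaving 17
17: greatest Fibonacci not exceeding it is 13, leaving 4
4: greatest Fibonacci not exceeding it is 3, leaving 1
1: greatest Fibonacci not exceeding it is 1, leaving 0

2584 + 144 + 34 + 13 + 3 + 1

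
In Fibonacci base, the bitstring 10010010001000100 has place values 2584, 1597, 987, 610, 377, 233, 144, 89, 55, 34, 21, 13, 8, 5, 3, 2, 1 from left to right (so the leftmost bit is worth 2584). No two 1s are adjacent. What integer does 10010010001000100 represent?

3362

Summing the place values of the 1 bits: 2584 + 610 + 144 + 21 + 3 = 3362.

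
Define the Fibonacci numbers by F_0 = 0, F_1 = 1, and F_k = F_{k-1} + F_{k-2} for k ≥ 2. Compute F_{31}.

1346269

Iterating the recurrence up to F_{24} = 46368 and F_{23} = 28657:
F_{25} = F_{24} + F_{23} = 46368 + 28657 = 75025
F_{26} = F_{25} + F_{24} = 75025 + 46368 = 121393
F_{27} = F_{26} + F_{25} = 121393 + 75025 = 196418
F_{28} = F_{27} + F_{26} = 196418 + 121393 = 317811
F_{29} = F_{28} + F_{27} = 317811 + 196418 = 514229
F_{30} = F_{29} + F_{28} = 514229 + 317811 = 832040
F_{31} = F_{30} + F_{29} = 832040 + 514229 = 1346269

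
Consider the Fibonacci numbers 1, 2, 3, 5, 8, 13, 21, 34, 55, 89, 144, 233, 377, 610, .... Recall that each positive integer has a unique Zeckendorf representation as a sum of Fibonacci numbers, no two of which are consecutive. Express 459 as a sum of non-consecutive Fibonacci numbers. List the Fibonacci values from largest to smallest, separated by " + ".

377 + 55 + 21 + 5 + 1

largest Fibonacci ≤ 459 is 377; 459 − 377 = 82
largest Fibonacci ≤ 82 is 55; 82 − 55 = 27
largest Fibonacci ≤ 27 is 21; 27 − 21 = 6
largest Fibonacci ≤ 6 is 5; 6 − 5 = 1
largest Fibonacci ≤ 1 is 1; 1 − 1 = 0
So 459 = 377 + 55 + 21 + 5 + 1, with no two terms consecutive in the sequence.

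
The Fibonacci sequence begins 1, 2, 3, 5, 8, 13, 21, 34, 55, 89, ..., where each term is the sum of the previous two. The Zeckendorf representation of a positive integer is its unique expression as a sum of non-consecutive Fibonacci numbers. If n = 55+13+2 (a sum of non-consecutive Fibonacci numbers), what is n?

70

55+13+2 = 70.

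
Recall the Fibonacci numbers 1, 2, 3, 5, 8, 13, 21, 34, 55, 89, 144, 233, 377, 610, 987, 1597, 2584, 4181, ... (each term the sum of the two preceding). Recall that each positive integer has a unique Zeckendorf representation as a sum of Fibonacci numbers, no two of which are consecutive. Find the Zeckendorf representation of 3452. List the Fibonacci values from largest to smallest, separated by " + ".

3452 − 2584 = 868
868 − 610 = 258
258 − 233 = 25
25 − 21 = 4
4 − 3 = 1
1 − 1 = 0
So 3452 = 2584 + 610 + 233 + 21 + 3 + 1, with no two terms consecutive in the sequence.

2584 + 610 + 233 + 21 + 3 + 1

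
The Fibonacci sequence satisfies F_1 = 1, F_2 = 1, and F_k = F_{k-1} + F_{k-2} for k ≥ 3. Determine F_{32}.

Iterating the recurrence up to F_{28} = 317811 and F_{27} = 196418:
F_{29} = F_{28} + F_{27} = 317811 + 196418 = 514229
F_{30} = F_{29} + F_{28} = 514229 + 317811 = 832040
F_{31} = F_{30} + F_{29} = 832040 + 514229 = 1346269
F_{32} = F_{31} + F_{30} = 1346269 + 832040 = 2178309

2178309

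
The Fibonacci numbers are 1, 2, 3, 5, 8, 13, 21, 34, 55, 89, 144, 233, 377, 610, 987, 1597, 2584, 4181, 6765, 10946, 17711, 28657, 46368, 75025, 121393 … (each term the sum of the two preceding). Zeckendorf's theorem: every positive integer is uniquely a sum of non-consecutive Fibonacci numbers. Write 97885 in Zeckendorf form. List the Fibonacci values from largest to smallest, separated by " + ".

75025 + 17711 + 4181 + 610 + 233 + 89 + 34 + 2

97885: greatest Fibonacci not exceeding it is 75025, leaving 22860
22860: greatest Fibonacci not exceeding it is 17711, leaving 5149
5149: greatest Fibonacci not exceeding it is 4181, leaving 968
968: greatest Fibonacci not exceeding it is 610, leaving 358
358: greatest Fibonacci not exceeding it is 233, leaving 125
125: greatest Fibonacci not exceeding it is 89, leaving 36
36: greatest Fibonacci not exceeding it is 34, leaving 2
2: greatest Fibonacci not exceeding it is 2, leaving 0
So 97885 = 75025 + 17711 + 4181 + 610 + 233 + 89 + 34 + 2, with no two terms consecutive in the sequence.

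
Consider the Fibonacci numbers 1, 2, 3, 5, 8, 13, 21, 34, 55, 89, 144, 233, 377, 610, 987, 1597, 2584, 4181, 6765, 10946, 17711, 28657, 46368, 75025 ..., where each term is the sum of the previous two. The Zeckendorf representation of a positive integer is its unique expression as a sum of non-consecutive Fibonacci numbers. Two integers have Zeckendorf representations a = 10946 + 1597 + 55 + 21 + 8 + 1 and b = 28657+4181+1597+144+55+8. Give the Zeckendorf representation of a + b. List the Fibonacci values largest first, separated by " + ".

The two numbers are 12628 and 34642, so their sum is 47270.
take 46368 (≤ 47270); 47270 − 46368 = 902
take 610 (≤ 902); 902 − 610 = 292
take 233 (≤ 292); 292 − 233 = 59
take 55 (≤ 59); 59 − 55 = 4
take 3 (≤ 4); 4 − 3 = 1
take 1 (≤ 1); 1 − 1 = 0

46368 + 610 + 233 + 55 + 3 + 1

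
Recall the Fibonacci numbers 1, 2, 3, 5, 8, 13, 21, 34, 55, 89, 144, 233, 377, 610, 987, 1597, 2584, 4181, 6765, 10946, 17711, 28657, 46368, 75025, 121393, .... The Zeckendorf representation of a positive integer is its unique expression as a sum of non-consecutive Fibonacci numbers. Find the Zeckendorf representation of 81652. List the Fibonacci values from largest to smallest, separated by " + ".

Repeatedly subtract the largest Fibonacci number that fits:
81652 − 75025 = 6627
6627 − 4181 = 2446
2446 − 1597 = 849
849 − 610 = 239
239 − 233 = 6
6 − 5 = 1
1 − 1 = 0
So 81652 = 75025 + 4181 + 1597 + 610 + 233 + 5 + 1, with no two terms consecutive in the sequence.

75025 + 4181 + 1597 + 610 + 233 + 5 + 1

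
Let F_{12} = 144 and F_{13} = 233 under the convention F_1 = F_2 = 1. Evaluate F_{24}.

By the doubling identity F_{2k} = F_k(2F_{k+1} − F_k): F_{24} = 144·(2·233 − 144) = 144·322 = 46368.

46368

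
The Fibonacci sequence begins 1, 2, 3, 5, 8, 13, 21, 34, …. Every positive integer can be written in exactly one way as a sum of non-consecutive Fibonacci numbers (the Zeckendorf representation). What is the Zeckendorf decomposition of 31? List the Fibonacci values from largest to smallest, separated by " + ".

largest Fibonacci ≤ 31 is 21; 31 − 21 = 10
largest Fibonacci ≤ 10 is 8; 10 − 8 = 2
largest Fibonacci ≤ 2 is 2; 2 − 2 = 0
So 31 = 21 + 8 + 2, with no two terms consecutive in the sequence.

21 + 8 + 2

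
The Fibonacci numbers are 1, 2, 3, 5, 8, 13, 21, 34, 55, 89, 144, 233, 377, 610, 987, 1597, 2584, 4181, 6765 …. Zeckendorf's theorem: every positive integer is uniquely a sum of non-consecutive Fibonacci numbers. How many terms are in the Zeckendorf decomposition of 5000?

6

Greedily peel off the largest Fibonacci term at each step:
take 4181 (≤ 5000); 5000 − 4181 = 819
take 610 (≤ 819); 819 − 610 = 209
take 144 (≤ 209); 209 − 144 = 65
take 55 (≤ 65); 65 − 55 = 10
take 8 (≤ 10); 10 − 8 = 2
take 2 (≤ 2); 2 − 2 = 0
5000 = 4181 + 610 + 144 + 55 + 8 + 2, which has 6 terms.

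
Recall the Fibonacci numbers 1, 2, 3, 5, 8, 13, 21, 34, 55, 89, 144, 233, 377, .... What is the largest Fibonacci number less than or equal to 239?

233

233 ≤ 239 < 377, so the largest Fibonacci number not exceeding 239 is 233.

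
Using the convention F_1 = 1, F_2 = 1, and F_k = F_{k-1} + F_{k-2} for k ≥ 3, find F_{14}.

377

Iterating the recurrence up to F_{8} = 21 and F_{7} = 13:
F_{9} = F_{8} + F_{7} = 21 + 13 = 34
F_{10} = F_{9} + F_{8} = 34 + 21 = 55
F_{11} = F_{10} + F_{9} = 55 + 34 = 89
F_{12} = F_{11} + F_{10} = 89 + 55 = 144
F_{13} = F_{12} + F_{11} = 144 + 89 = 233
F_{14} = F_{13} + F_{12} = 233 + 144 = 377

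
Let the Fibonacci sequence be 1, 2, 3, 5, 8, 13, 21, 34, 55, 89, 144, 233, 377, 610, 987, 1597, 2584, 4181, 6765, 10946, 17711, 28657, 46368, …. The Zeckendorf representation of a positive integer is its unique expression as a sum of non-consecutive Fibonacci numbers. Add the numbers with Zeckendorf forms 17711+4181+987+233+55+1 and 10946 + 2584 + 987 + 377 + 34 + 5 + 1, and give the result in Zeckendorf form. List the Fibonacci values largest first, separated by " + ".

28657 + 6765 + 2584 + 89 + 5 + 2

The two numbers are 23168 and 14934, so their sum is 38102.
take 28657 (≤ 38102); 38102 − 28657 = 9445
take 6765 (≤ 9445); 9445 − 6765 = 2680
take 2584 (≤ 2680); 2680 − 2584 = 96
take 89 (≤ 96); 96 − 89 = 7
take 5 (≤ 7); 7 − 5 = 2
take 2 (≤ 2); 2 − 2 = 0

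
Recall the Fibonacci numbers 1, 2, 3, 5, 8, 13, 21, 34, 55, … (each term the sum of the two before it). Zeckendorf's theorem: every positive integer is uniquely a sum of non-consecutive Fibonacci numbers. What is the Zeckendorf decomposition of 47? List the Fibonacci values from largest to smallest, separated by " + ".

34 + 13

47 − 34 = 13
13 − 13 = 0
So 47 = 34 + 13, with no two terms consecutive in the sequence.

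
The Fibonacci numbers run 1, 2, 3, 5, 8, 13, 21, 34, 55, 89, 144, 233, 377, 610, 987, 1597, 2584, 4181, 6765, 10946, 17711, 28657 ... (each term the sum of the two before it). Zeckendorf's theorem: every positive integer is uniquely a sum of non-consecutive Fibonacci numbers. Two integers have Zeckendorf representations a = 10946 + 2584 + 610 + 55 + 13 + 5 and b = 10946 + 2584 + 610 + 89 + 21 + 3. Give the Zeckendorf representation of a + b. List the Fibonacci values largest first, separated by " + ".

The two numbers are 14213 and 14253, so their sum is 28466.
Repeatedly subtract the largest Fibonacci number that fits:
take 17711 (≤ 28466); 28466 − 17711 = 10755
take 6765 (≤ 10755); 10755 − 6765 = 3990
take 2584 (≤ 3990); 3990 − 2584 = 1406
take 987 (≤ 1406); 1406 − 987 = 419
take 377 (≤ 419); 419 − 377 = 42
take 34 (≤ 42); 42 − 34 = 8
take 8 (≤ 8); 8 − 8 = 0

17711 + 6765 + 2584 + 987 + 377 + 34 + 8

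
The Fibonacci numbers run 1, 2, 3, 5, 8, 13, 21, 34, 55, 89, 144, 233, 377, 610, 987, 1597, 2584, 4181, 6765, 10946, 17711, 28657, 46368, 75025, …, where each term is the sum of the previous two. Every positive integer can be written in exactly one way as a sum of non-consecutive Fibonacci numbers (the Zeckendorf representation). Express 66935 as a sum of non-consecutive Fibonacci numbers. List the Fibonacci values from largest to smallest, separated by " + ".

46368 + 17711 + 2584 + 233 + 34 + 5

Repeatedly subtract the largest Fibonacci number that fits:
66935 − 46368 = 20567
20567 − 17711 = 2856
2856 − 2584 = 272
272 − 233 = 39
39 − 34 = 5
5 − 5 = 0
So 66935 = 46368 + 17711 + 2584 + 233 + 34 + 5, with no two terms consecutive in the sequence.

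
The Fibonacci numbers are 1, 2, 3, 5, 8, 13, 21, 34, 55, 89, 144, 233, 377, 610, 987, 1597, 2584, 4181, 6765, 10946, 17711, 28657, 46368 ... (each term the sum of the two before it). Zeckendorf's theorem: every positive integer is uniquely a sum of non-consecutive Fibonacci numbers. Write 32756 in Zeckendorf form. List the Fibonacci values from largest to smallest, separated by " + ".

28657 + 2584 + 987 + 377 + 144 + 5 + 2

Greedily peel off the largest Fibonacci term at each step:
largest Fibonacci ≤ 32756 is 28657; 32756 − 28657 = 4099
largest Fibonacci ≤ 4099 is 2584; 4099 − 2584 = 1515
largest Fibonacci ≤ 1515 is 987; 1515 − 987 = 528
largest Fibonacci ≤ 528 is 377; 528 − 377 = 151
largest Fibonacci ≤ 151 is 144; 151 − 144 = 7
largest Fibonacci ≤ 7 is 5; 7 − 5 = 2
largest Fibonacci ≤ 2 is 2; 2 − 2 = 0
So 32756 = 28657 + 2584 + 987 + 377 + 144 + 5 + 2, with no two terms consecutive in the sequence.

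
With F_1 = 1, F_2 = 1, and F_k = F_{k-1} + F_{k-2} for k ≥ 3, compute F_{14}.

Iterating the recurrence up to F_{7} = 13 and F_{6} = 8:
F_{8} = F_{7} + F_{6} = 13 + 8 = 21
F_{9} = F_{8} + F_{7} = 21 + 13 = 34
F_{10} = F_{9} + F_{8} = 34 + 21 = 55
F_{11} = F_{10} + F_{9} = 55 + 34 = 89
F_{12} = F_{11} + F_{10} = 89 + 55 = 144
F_{13} = F_{12} + F_{11} = 144 + 89 = 233
F_{14} = F_{13} + F_{12} = 233 + 144 = 377

377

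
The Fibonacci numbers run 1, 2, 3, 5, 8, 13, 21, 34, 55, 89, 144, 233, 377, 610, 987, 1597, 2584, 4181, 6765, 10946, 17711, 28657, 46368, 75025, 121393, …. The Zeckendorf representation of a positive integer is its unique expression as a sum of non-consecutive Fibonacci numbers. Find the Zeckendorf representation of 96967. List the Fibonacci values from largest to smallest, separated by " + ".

75025 + 17711 + 4181 + 34 + 13 + 3

Greedily peel off the largest Fibonacci term at each step:
75025 ≤ 96967 < 121393, so take 75025; remainder 21942
17711 ≤ 21942 < 28657, so take 17711; remainder 4231
4181 ≤ 4231 < 6765, so take 4181; remainder 50
34 ≤ 50 < 55, so take 34; remainder 16
13 ≤ 16 < 21, so take 13; remainder 3
3 ≤ 3 < 5, so take 3; remainder 0
So 96967 = 75025 + 17711 + 4181 + 34 + 13 + 3, with no two terms consecutive in the sequence.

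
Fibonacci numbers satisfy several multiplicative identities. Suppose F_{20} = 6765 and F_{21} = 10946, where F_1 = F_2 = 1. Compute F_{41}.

165580141

By F_{2k+1} = F_k² + F_{k+1}²: F_{41} = 6765² + 10946² = 45765225 + 119814916 = 165580141.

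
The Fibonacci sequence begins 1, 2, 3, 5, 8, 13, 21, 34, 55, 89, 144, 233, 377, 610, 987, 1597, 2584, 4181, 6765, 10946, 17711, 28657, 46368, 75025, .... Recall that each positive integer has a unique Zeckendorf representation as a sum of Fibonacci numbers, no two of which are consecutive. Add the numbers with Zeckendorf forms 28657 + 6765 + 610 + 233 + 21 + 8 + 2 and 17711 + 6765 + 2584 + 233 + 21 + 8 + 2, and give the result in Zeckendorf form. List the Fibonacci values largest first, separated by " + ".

46368 + 10946 + 4181 + 1597 + 377 + 144 + 5 + 2

The two numbers are 36296 and 27324, so their sum is 63620.
subtract 46368 from 63620: 17252 remains
subtract 10946 from 17252: 6306 remains
subtract 4181 from 6306: 2125 remains
subtract 1597 from 2125: 528 remains
subtract 377 from 528: 151 remains
subtract 144 from 151: 7 remains
subtract 5 from 7: 2 remains
subtract 2 from 2: 0 remains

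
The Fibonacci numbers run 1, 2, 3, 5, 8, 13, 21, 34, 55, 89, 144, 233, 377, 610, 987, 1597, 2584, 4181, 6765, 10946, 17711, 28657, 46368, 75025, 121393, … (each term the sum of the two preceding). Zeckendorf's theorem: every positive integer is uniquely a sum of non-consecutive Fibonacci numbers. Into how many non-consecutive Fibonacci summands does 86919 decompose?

7

Greedy algorithm:
86919 − 75025 = 11894
11894 − 10946 = 948
948 − 610 = 338
338 − 233 = 105
105 − 89 = 16
16 − 13 = 3
3 − 3 = 0
86919 = 75025 + 10946 + 610 + 233 + 89 + 13 + 3, which has 7 terms.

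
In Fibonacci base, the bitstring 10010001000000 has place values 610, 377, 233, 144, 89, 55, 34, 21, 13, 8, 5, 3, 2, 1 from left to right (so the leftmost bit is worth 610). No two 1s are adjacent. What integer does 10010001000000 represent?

Summing the place values of the 1 bits: 610 + 144 + 21 = 775.

775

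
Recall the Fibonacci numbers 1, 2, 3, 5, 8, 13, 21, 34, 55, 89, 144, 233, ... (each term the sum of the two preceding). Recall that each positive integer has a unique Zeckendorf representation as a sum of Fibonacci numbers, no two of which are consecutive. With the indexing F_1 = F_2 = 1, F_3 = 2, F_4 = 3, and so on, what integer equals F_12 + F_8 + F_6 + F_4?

F_12 + F_8 + F_6 + F_4 = 144 + 21 + 8 + 3 = 176.

176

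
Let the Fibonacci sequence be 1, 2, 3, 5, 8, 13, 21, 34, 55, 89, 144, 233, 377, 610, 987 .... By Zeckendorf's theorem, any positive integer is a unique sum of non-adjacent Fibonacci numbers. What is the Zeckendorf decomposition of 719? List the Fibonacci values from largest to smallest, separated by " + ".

719 − 610 = 109
109 − 89 = 20
20 − 13 = 7
7 − 5 = 2
2 − 2 = 0
So 719 = 610 + 89 + 13 + 5 + 2, with no two terms consecutive in the sequence.

610 + 89 + 13 + 5 + 2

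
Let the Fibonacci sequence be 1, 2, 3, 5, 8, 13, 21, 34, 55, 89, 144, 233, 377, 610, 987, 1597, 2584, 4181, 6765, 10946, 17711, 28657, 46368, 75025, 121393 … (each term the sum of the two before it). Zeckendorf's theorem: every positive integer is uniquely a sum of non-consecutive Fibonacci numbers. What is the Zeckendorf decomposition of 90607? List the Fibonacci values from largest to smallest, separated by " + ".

largest Fibonacci ≤ 90607 is 75025; 90607 − 75025 = 15582
largest Fibonacci ≤ 15582 is 10946; 15582 − 10946 = 4636
largest Fibonacci ≤ 4636 is 4181; 4636 − 4181 = 455
largest Fibonacci ≤ 455 is 377; 455 − 377 = 78
largest Fibonacci ≤ 78 is 55; 78 − 55 = 23
largest Fibonacci ≤ 23 is 21; 23 − 21 = 2
largest Fibonacci ≤ 2 is 2; 2 − 2 = 0
So 90607 = 75025 + 10946 + 4181 + 377 + 55 + 21 + 2, with no two terms consecutive in the sequence.

75025 + 10946 + 4181 + 377 + 55 + 21 + 2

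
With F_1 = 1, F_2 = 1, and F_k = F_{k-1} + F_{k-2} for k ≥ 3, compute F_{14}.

377

Iterating the recurrence up to F_{9} = 34 and F_{8} = 21:
F_{10} = F_{9} + F_{8} = 34 + 21 = 55
F_{11} = F_{10} + F_{9} = 55 + 34 = 89
F_{12} = F_{11} + F_{10} = 89 + 55 = 144
F_{13} = F_{12} + F_{11} = 144 + 89 = 233
F_{14} = F_{13} + F_{12} = 233 + 144 = 377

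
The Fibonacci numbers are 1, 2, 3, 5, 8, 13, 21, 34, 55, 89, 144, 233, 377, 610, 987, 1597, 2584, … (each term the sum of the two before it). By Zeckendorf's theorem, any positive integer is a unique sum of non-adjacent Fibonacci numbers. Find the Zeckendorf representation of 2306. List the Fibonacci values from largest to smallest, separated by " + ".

Greedy algorithm:
2306: greatest Fibonacci not exceeding it is 1597, leaving 709
709: greatest Fibonacci not exceeding it is 610, leaving 99
99: greatest Fibonacci not exceeding it is 89, leaving 10
10: greatest Fibonacci not exceeding it is 8, leaving 2
2: greatest Fibonacci not exceeding it is 2, leaving 0
So 2306 = 1597 + 610 + 89 + 8 + 2, with no two terms consecutive in the sequence.

1597 + 610 + 89 + 8 + 2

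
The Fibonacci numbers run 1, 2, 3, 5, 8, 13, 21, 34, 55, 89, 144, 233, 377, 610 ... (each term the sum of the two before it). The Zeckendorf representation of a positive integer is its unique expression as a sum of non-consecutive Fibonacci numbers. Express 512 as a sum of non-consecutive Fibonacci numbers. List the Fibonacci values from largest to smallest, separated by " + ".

377 + 89 + 34 + 8 + 3 + 1

largest Fibonacci ≤ 512 is 377; 512 − 377 = 135
largest Fibonacci ≤ 135 is 89; 135 − 89 = 46
largest Fibonacci ≤ 46 is 34; 46 − 34 = 12
largest Fibonacci ≤ 12 is 8; 12 − 8 = 4
largest Fibonacci ≤ 4 is 3; 4 − 3 = 1
largest Fibonacci ≤ 1 is 1; 1 − 1 = 0
So 512 = 377 + 89 + 34 + 8 + 3 + 1, with no two terms consecutive in the sequence.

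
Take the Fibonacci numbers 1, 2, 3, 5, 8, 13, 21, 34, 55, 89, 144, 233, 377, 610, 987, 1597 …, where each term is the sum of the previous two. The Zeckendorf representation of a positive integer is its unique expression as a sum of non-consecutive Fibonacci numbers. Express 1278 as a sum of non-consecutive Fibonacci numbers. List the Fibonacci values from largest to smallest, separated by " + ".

987 + 233 + 55 + 3

987 ≤ 1278 < 1597, so take 987; remainder 291
233 ≤ 291 < 377, so take 233; remainder 58
55 ≤ 58 < 89, so take 55; remainder 3
3 ≤ 3 < 5, so take 3; remainder 0
So 1278 = 987 + 233 + 55 + 3, with no two terms consecutive in the sequence.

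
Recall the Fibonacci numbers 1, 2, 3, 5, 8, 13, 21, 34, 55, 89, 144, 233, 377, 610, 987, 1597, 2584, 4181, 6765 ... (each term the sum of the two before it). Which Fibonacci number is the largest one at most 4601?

4181 ≤ 4601 < 6765, so the largest Fibonacci number not exceeding 4601 is 4181.

4181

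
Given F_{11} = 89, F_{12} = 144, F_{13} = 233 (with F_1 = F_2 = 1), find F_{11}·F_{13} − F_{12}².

89·233 − 144² = 20737 − 20736 = 1. (Cassini's identity: F_{k−1}F_{k+1} − F_k² = (−1)^k.)

1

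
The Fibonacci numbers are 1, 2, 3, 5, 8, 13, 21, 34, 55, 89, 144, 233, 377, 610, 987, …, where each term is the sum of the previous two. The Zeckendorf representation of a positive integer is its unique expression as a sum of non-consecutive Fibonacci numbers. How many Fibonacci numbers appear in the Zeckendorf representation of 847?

Repeatedly subtract the largest Fibonacci number that fits:
take 610 (≤ 847); 847 − 610 = 237
take 233 (≤ 237); 237 − 233 = 4
take 3 (≤ 4); 4 − 3 = 1
take 1 (≤ 1); 1 − 1 = 0
847 = 610 + 233 + 3 + 1, which has 4 terms.

4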